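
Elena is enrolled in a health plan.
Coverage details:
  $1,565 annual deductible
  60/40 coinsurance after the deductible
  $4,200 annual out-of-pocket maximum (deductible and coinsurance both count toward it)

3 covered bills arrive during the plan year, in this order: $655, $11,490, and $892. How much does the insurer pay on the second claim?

Claim 1 ($655): fully absorbed by the deductible. Patient owes $655 (running OOP $655). Insurer: $655 − $655 = $0.
Claim 2 ($11,490): $910 to deductible, leaving $10,580; patient's 40% is $4,232. Claim cost before the cap: $910 + $4,232 = $5,142. That would push OOP to $5,797, over the $4,200 cap, so patient pays $4,200 − $655 = $3,545. Plan pays $11,490 − $3,545 = $7,945.

$7,945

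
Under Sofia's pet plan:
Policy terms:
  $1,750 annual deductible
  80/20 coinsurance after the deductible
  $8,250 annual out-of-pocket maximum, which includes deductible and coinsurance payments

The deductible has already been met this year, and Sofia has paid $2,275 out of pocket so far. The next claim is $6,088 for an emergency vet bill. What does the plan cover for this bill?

With the deductible met, the entire $6,088 is subject to coinsurance.
20% of $6,088 = $1,217.60 falls to the owner.
Total out-of-pocket so far would be $2,275 + $1,217.60 = $3,492.60, below the $8,250 cap — no reduction.
The insurer covers the remainder: $6,088 − $1,217.60 = $4,870.40.

$4,870.40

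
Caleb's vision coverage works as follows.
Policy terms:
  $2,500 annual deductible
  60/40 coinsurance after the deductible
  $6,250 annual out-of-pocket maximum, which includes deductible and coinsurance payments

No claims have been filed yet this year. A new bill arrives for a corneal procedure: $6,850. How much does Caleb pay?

Nothing has been paid toward the $2,500 deductible, so the first $2,500 of this charge is applied there.
After the $2,500 deductible portion, $6,850 − $2,500 = $4,350 is subject to coinsurance.
Coinsurance: $4,350 × 40% = $1,740.
Member responsibility before any cap: $2,500 + $1,740 = $4,240.
Cumulative spending $0 + $4,240 = $4,240 stays under the $6,250 maximum.

$4,240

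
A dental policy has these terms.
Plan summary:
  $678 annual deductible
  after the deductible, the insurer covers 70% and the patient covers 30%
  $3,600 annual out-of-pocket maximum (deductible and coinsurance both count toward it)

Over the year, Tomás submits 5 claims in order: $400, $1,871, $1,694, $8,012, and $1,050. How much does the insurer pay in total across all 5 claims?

#1 ($400): all of it applies to the deductible. Patient pays $400; OOP now $400. Plan pays $400 − $400 = $0.
#2 ($1,871): deductible takes $278, $1,593 remains; coinsurance $1,593 × 30% = $477.90. Patient owes $755.90 (running OOP $1,155.90). Plan pays $1,871 − $755.90 = $1,115.10.
#3 ($1,694): deductible already satisfied, so patient's share is 30% × $1,694 = $508.20. Patient owes $508.20 (running OOP $1,664.10). Plan pays $1,694 − $508.20 = $1,185.80.
#4 ($8,012): deductible met; 30% of $8,012 = $2,403.60. That would push OOP to $4,067.70, over the $3,600 cap, so patient pays $3,600 − $1,664.10 = $1,935.90. Insurer: $8,012 − $1,935.90 = $6,076.10.
#5 ($1,050): 30% coinsurance on $1,050 = $315. Adding that to $3,600 gives $3,915, past the $3,600 cap; patient pays only $3,600 − $3,600 = $0. Insurer: $1,050 − $0 = $1,050.
Insurer total = bills − patient's total = $13,027 − $3,600 = $9,427.

$9,427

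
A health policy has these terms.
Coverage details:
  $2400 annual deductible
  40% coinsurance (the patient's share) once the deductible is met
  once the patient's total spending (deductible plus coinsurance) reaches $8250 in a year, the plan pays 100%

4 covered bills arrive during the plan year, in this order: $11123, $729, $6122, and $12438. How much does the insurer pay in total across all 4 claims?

Bill 1, $11123: $2400 finishes the deductible; $8723 goes to coinsurance; coinsurance $8723 × 40% = $3489.20. Patient pays $5889.20; OOP now $5889.20. Plan pays $11123 − $5889.20 = $5233.80.
Bill 2, $729: deductible met; 40% of $729 = $291.60. Cost to patient: $291.60. OOP to date $6180.80. Plan pays $729 − $291.60 = $437.40.
Bill 3, $6122: deductible met; 40% of $6122 = $2448.80. OOP would hit $8629.60 > $8250, so the cap limits the patient to $8250 − $6180.80 = $2069.20. Insurer: $6122 − $2069.20 = $4052.80.
Bill 4, $12438: 40% coinsurance on $12438 = $4975.20. OOP would hit $13225.20 > $8250, so the cap limits the patient to $8250 − $8250 = $0. Insurer: $12438 − $0 = $12438.
Insurer total: $5233.80 + $437.40 + $4052.80 + $12438 = $22162.

$22162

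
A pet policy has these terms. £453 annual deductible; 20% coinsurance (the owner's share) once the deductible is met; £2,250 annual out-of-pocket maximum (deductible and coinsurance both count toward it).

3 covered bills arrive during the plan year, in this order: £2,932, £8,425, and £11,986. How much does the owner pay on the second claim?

£1,301.20

Bill 1, £2,932: deductible takes £453, £2,479 remains; coinsurance £2,479 × 20% = £495.80. Owner owes £948.80 (running OOP £948.80).
Bill 2, £8,425: deductible met; 20% of £8,425 = £1,685. OOP would hit £2,633.80 > £2,250, so the cap limits the owner to £2,250 − £948.80 = £1,301.20.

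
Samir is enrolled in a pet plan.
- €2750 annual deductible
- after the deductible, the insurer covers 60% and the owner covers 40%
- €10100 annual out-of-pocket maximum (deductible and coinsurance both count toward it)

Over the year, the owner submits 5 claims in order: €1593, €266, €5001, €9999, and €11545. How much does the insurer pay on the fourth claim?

Claim 1 (€1593): all of it applies to the deductible. Cost to owner: €1593. OOP to date €1593. Insurer: €1593 − €1593 = €0.
Claim 2 (€266): fully absorbed by the deductible. Cost to owner: €266. OOP to date €1859. Plan pays €266 − €266 = €0.
Claim 3 (€5001): €891 to deductible, leaving €4110; coinsurance €4110 × 40% = €1644. Owner pays €2535; OOP now €4394. Insurer: €5001 − €2535 = €2466.
Claim 4 (€9999): deductible already satisfied, so owner's share is 40% × €9999 = €3999.60. Owner pays €3999.60; OOP now €8393.60. Insurer: €9999 − €3999.60 = €5999.40.

€5999.40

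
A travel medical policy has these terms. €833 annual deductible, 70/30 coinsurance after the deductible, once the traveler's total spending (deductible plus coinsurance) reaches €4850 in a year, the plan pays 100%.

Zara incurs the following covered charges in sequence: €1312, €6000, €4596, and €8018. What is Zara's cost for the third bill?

Bill 1, €1312: €833 finishes the deductible; €479 goes to coinsurance; traveler's 30% is €143.70. Cost to traveler: €976.70. OOP to date €976.70.
Bill 2, €6000: deductible met; 30% of €6000 = €1800. Traveler pays €1800; OOP now €2776.70.
Bill 3, €4596: 30% coinsurance on €4596 = €1378.80. Traveler owes €1378.80 (running OOP €4155.50).

€1378.80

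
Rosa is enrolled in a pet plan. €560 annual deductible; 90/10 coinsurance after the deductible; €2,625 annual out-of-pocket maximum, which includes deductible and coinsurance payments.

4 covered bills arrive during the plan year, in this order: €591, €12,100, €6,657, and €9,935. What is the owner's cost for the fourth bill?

€186.20

Claim 1 — €591: €560 finishes the deductible; €31 goes to coinsurance; coinsurance €31 × 10% = €3.10. Owner pays €563.10; OOP now €563.10.
Claim 2 — €12,100: 10% coinsurance on €12,100 = €1,210. Cost to owner: €1,210. OOP to date €1,773.10.
Claim 3 — €6,657: 10% coinsurance on €6,657 = €665.70. Owner pays €665.70; OOP now €2,438.80.
Claim 4 — €9,935: deductible already satisfied, so owner's share is 10% × €9,935 = €993.50. Adding that to €2,438.80 gives €3,432.30, past the €2,625 cap; owner pays only €2,625 − €2,438.80 = €186.20.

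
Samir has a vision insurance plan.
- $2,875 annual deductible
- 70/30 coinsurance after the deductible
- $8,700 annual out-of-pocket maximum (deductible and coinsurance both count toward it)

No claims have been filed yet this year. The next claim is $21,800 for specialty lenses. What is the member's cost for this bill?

The full $2,875 deductible is still open; $2,875 of this bill applies to it.
After the $2,875 deductible portion, $21,800 − $2,875 = $18,925 is subject to coinsurance.
30% of $18,925 = $5,677.50 falls to the member.
That puts the member's cost at $2,875 + $5,677.50 = $8,552.50 before any cap.
Year-to-date out-of-pocket becomes $0 + $8,552.50 = $8,552.50, still under the $8,700 maximum, so no cap applies.

$8,552.50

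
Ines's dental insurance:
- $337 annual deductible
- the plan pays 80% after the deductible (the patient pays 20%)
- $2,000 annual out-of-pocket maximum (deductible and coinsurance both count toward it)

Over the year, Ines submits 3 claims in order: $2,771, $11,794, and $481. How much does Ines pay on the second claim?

$1,176.20

Claim 1 — $2,771: $337 to deductible, leaving $2,434; coinsurance $2,434 × 20% = $486.80. Cost to patient: $823.80. OOP to date $823.80.
Claim 2 — $11,794: 20% coinsurance on $11,794 = $2,358.80. OOP would hit $3,182.60 > $2,000, so the cap limits the patient to $2,000 − $823.80 = $1,176.20.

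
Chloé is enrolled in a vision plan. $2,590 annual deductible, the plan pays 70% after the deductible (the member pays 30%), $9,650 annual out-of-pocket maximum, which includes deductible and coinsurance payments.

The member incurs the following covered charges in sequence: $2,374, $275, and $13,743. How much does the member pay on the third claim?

$4,122.90

#1 ($2,374): all of it applies to the deductible. Member owes $2,374 (running OOP $2,374).
#2 ($275): $216 to deductible, leaving $59; coinsurance $59 × 30% = $17.70. Member pays $233.70; OOP now $2,607.70.
#3 ($13,743): deductible already satisfied, so member's share is 30% × $13,743 = $4,122.90. Member owes $4,122.90 (running OOP $6,730.60).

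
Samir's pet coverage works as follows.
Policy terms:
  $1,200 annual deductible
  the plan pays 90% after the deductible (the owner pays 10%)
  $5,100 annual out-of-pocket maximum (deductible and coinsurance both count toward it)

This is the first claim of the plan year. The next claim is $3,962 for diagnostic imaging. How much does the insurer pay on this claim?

The full $1,200 deductible is still open; $1,200 of this bill applies to it.
After the $1,200 deductible portion, $3,962 − $1,200 = $2,762 is subject to coinsurance.
10% of $2,762 = $276.20 falls to the owner.
Owner responsibility before any cap: $1,200 + $276.20 = $1,476.20.
Total out-of-pocket so far would be $0 + $1,476.20 = $1,476.20, below the $5,100 cap — no reduction.
The plan picks up $3,962 − $1,476.20 = $2,485.80.

$2,485.80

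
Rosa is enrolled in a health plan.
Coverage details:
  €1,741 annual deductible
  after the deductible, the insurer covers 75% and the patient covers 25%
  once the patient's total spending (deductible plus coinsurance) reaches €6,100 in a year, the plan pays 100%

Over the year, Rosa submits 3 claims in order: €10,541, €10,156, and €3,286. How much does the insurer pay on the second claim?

€7,997

Bill 1, €10,541: €1,741 finishes the deductible; €8,800 goes to coinsurance; coinsurance €8,800 × 25% = €2,200. Patient pays €3,941; OOP now €3,941. Insurer: €10,541 − €3,941 = €6,600.
Bill 2, €10,156: deductible met; 25% of €10,156 = €2,539. OOP would hit €6,480 > €6,100, so the cap limits the patient to €6,100 − €3,941 = €2,159. Insurer: €10,156 − €2,159 = €7,997.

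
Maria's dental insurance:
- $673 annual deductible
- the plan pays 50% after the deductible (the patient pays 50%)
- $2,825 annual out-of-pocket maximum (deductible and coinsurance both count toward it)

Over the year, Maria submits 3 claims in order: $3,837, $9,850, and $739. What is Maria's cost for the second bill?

$570

#1 ($3,837): $673 finishes the deductible; $3,164 goes to coinsurance; patient's 50% is $1,582. Patient pays $2,255; OOP now $2,255.
#2 ($9,850): deductible met; 50% of $9,850 = $4,925. Adding that to $2,255 gives $7,180, past the $2,825 cap; patient pays only $2,825 − $2,255 = $570.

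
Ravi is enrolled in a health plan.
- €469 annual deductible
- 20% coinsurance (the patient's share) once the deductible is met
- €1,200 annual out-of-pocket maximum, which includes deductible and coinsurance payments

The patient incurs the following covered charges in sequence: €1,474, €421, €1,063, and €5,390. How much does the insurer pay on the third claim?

Claim 1 — €1,474: €469 to deductible, leaving €1,005; coinsurance €1,005 × 20% = €201. Patient owes €670 (running OOP €670). Plan pays €1,474 − €670 = €804.
Claim 2 — €421: deductible already satisfied, so patient's share is 20% × €421 = €84.20. Cost to patient: €84.20. OOP to date €754.20. Plan pays €421 − €84.20 = €336.80.
Claim 3 — €1,063: 20% coinsurance on €1,063 = €212.60. Cost to patient: €212.60. OOP to date €966.80. Insurer: €1,063 − €212.60 = €850.40.

€850.40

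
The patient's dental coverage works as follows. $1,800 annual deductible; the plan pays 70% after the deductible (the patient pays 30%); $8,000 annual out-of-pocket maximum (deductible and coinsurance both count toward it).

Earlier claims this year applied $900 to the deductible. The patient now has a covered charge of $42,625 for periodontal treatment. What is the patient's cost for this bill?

$900 of the $1,800 deductible is already met, leaving $900.
After the $900 deductible portion, $42,625 − $900 = $41,725 is subject to coinsurance.
30% of $41,725 = $12,517.50 falls to the patient.
Patient responsibility before any cap: $900 + $12,517.50 = $13,417.50.
Year-to-date out-of-pocket would reach $900 + $13,417.50 = $14,317.50, above the $8,000 maximum, so the patient pays only $8,000 − $900 = $7,100.

$7,100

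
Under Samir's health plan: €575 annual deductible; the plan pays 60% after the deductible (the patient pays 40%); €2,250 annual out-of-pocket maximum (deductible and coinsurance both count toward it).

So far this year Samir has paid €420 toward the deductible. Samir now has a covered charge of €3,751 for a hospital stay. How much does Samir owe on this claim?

€1,593.40

Remaining deductible: €575 − €420 = €155.
The remaining €3,596 (= €3,751 − €155) moves to coinsurance.
Patient's 40% share of €3,596 is €1,438.40.
Patient responsibility before any cap: €155 + €1,438.40 = €1,593.40.
Total out-of-pocket so far would be €420 + €1,593.40 = €2,013.40, below the €2,250 cap — no reduction.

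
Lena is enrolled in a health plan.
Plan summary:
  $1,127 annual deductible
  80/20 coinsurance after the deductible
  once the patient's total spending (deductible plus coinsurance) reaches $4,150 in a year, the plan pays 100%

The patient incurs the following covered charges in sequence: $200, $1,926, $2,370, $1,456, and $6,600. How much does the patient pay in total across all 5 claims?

#1 ($200): all of it applies to the deductible. Cost to patient: $200. OOP to date $200.
#2 ($1,926): deductible takes $927, $999 remains; 20% of $999 = $199.80. Patient owes $1,126.80 (running OOP $1,326.80).
#3 ($2,370): deductible met; 20% of $2,370 = $474. Patient owes $474 (running OOP $1,800.80).
#4 ($1,456): 20% coinsurance on $1,456 = $291.20. Patient owes $291.20 (running OOP $2,092).
#5 ($6,600): deductible already satisfied, so patient's share is 20% × $6,600 = $1,320. Patient pays $1,320; OOP now $3,412.
Total paid by the patient: $200 + $1,126.80 + $474 + $291.20 + $1,320 = $3,412.

$3,412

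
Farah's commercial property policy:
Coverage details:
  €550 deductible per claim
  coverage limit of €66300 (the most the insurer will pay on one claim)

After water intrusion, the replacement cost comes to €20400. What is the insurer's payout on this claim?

€19850

Subtract the deductible: €20400 − €550 = €19850.
€19850 ≤ €66300, so the limit doesn't bind; insurer pays €19850.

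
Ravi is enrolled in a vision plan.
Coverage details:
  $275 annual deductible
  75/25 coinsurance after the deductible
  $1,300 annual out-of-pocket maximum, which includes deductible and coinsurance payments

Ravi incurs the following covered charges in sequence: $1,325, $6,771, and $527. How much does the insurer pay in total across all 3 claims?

$7,323

Bill 1, $1,325: $275 to deductible, leaving $1,050; member's 25% is $262.50. Member owes $537.50 (running OOP $537.50). Insurer: $1,325 − $537.50 = $787.50.
Bill 2, $6,771: 25% coinsurance on $6,771 = $1,692.75. Adding that to $537.50 gives $2,230.25, past the $1,300 cap; member pays only $1,300 − $537.50 = $762.50. Plan pays $6,771 − $762.50 = $6,008.50.
Bill 3, $527: deductible already satisfied, so member's share is 25% × $527 = $131.75. Adding that to $1,300 gives $1,431.75, past the $1,300 cap; member pays only $1,300 − $1,300 = $0. Plan pays $527 − $0 = $527.
Insurer total = bills − member's total = $8,623 − $1,300 = $7,323.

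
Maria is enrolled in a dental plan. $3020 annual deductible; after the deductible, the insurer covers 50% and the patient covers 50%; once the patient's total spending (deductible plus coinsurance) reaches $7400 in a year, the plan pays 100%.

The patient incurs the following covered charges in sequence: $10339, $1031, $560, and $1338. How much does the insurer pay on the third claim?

Bill 1, $10339: deductible takes $3020, $7319 remains; coinsurance $7319 × 50% = $3659.50. Patient owes $6679.50 (running OOP $6679.50). Insurer: $10339 − $6679.50 = $3659.50.
Bill 2, $1031: deductible already satisfied, so patient's share is 50% × $1031 = $515.50. Patient owes $515.50 (running OOP $7195). Plan pays $1031 − $515.50 = $515.50.
Bill 3, $560: deductible met; 50% of $560 = $280. That would push OOP to $7475, over the $7400 cap, so patient pays $7400 − $7195 = $205. Insurer: $560 − $205 = $355.

$355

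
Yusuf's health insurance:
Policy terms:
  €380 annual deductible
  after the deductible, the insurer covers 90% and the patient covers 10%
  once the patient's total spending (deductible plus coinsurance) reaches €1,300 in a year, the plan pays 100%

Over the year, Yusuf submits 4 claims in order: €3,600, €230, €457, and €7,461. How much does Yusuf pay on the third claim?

Claim 1 — €3,600: €380 to deductible, leaving €3,220; patient's 10% is €322. Cost to patient: €702. OOP to date €702.
Claim 2 — €230: deductible already satisfied, so patient's share is 10% × €230 = €23. Cost to patient: €23. OOP to date €725.
Claim 3 — €457: deductible already satisfied, so patient's share is 10% × €457 = €45.70. Patient owes €45.70 (running OOP €770.70).

€45.70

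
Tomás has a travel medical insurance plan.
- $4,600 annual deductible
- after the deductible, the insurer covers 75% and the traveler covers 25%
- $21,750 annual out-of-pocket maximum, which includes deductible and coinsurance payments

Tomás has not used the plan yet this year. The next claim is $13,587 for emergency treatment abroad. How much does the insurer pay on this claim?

$6,740.25

Deductible not yet touched, so the first $4,600 of the bill goes to the deductible.
The remaining $8,987 (= $13,587 − $4,600) moves to coinsurance.
25% of $8,987 = $2,246.75 falls to the traveler.
So the traveler owes $4,600 + $2,246.75 = $6,846.75 before any cap.
Year-to-date out-of-pocket becomes $0 + $6,846.75 = $6,846.75, still under the $21,750 maximum, so no cap applies.
The plan picks up $13,587 − $6,846.75 = $6,740.25.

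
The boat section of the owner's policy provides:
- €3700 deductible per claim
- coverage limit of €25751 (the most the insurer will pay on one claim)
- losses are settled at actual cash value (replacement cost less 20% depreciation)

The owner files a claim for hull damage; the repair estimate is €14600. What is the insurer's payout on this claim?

€7980

Depreciate 20%: the covered value is €14600 × 0.8 = €11680.
Less the €3700 deductible: €11680 − €3700 = €7980.
That's under the €25751 cap, so the insurer reimburses the full €7980.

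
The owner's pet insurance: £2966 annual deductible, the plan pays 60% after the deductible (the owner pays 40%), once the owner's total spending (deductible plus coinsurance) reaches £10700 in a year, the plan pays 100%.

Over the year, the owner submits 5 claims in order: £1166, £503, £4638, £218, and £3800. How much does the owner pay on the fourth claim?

Claim 1 — £1166: entire amount goes to the deductible. Owner pays £1166; OOP now £1166.
Claim 2 — £503: fully absorbed by the deductible. Owner owes £503 (running OOP £1669).
Claim 3 — £4638: £1297 finishes the deductible; £3341 goes to coinsurance; coinsurance £3341 × 40% = £1336.40. Owner pays £2633.40; OOP now £4302.40.
Claim 4 — £218: deductible already satisfied, so owner's share is 40% × £218 = £87.20. Owner pays £87.20; OOP now £4389.60.

£87.20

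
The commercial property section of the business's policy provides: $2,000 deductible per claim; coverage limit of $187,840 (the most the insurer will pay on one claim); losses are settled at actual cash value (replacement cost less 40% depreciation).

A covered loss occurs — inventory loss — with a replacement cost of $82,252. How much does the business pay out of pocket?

$34,900.80

Depreciate 40%: the covered value is $82,252 × 0.6 = $49,351.20.
After the deductible, $49,351.20 − $2,000 = $47,351.20 remains.
That's under the $187,840 cap, so the insurer reimburses the full $47,351.20.
Business's share is the uncovered remainder: $82,252 − $47,351.20 = $34,900.80.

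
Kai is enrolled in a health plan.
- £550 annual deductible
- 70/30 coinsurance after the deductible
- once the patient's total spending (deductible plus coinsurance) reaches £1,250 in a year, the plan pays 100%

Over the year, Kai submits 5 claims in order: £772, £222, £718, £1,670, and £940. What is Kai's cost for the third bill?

Claim 1 — £772: £550 finishes the deductible; £222 goes to coinsurance; coinsurance £222 × 30% = £66.60. Cost to patient: £616.60. OOP to date £616.60.
Claim 2 — £222: deductible met; 30% of £222 = £66.60. Cost to patient: £66.60. OOP to date £683.20.
Claim 3 — £718: deductible met; 30% of £718 = £215.40. Patient pays £215.40; OOP now £898.60.

£215.40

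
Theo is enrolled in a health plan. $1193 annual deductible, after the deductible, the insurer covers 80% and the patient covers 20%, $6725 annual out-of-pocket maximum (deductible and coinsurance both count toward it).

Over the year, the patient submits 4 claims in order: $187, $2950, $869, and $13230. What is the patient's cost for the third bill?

Claim 1 — $187: entire amount goes to the deductible. Patient owes $187 (running OOP $187).
Claim 2 — $2950: deductible takes $1006, $1944 remains; patient's 20% is $388.80. Cost to patient: $1394.80. OOP to date $1581.80.
Claim 3 — $869: deductible met; 20% of $869 = $173.80. Patient pays $173.80; OOP now $1755.60.

$173.80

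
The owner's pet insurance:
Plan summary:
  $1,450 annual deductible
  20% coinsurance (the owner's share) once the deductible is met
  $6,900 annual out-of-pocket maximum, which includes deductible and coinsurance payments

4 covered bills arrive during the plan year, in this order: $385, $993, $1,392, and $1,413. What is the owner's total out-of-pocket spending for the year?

Bill 1, $385: fully absorbed by the deductible. Cost to owner: $385. OOP to date $385.
Bill 2, $993: entire amount goes to the deductible. Owner owes $993 (running OOP $1,378).
Bill 3, $1,392: deductible takes $72, $1,320 remains; 20% of $1,320 = $264. Owner owes $336 (running OOP $1,714).
Bill 4, $1,413: 20% coinsurance on $1,413 = $282.60. Owner owes $282.60 (running OOP $1,996.60).
Total paid by the owner: $385 + $993 + $336 + $282.60 = $1,996.60.

$1,996.60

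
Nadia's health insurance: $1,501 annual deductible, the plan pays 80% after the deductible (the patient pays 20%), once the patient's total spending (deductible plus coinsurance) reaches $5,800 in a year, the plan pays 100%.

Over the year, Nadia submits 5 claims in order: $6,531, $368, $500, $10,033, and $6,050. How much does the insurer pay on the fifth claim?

$4,937.20

Claim 1 — $6,531: $1,501 finishes the deductible; $5,030 goes to coinsurance; 20% of $5,030 = $1,006. Cost to patient: $2,507. OOP to date $2,507. Plan pays $6,531 − $2,507 = $4,024.
Claim 2 — $368: deductible already satisfied, so patient's share is 20% × $368 = $73.60. Patient owes $73.60 (running OOP $2,580.60). Insurer: $368 − $73.60 = $294.40.
Claim 3 — $500: deductible already satisfied, so patient's share is 20% × $500 = $100. Patient owes $100 (running OOP $2,680.60). Insurer: $500 − $100 = $400.
Claim 4 — $10,033: deductible already satisfied, so patient's share is 20% × $10,033 = $2,006.60. Patient pays $2,006.60; OOP now $4,687.20. Insurer: $10,033 − $2,006.60 = $8,026.40.
Claim 5 — $6,050: deductible met; 20% of $6,050 = $1,210. OOP would hit $5,897.20 > $5,800, so the cap limits the patient to $5,800 − $4,687.20 = $1,112.80. Plan pays $6,050 − $1,112.80 = $4,937.20.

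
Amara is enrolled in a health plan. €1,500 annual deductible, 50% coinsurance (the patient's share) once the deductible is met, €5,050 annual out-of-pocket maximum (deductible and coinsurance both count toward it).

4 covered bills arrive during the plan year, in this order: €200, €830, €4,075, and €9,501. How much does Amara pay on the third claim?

€2,272.50

Claim 1 (€200): entire amount goes to the deductible. Cost to patient: €200. OOP to date €200.
Claim 2 (€830): entire amount goes to the deductible. Cost to patient: €830. OOP to date €1,030.
Claim 3 (€4,075): deductible takes €470, €3,605 remains; patient's 50% is €1,802.50. Patient owes €2,272.50 (running OOP €3,302.50).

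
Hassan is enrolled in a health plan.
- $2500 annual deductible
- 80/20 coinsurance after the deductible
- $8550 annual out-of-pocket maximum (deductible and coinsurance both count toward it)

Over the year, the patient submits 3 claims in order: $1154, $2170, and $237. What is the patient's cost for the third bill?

#1 ($1154): entire amount goes to the deductible. Cost to patient: $1154. OOP to date $1154.
#2 ($2170): $1346 finishes the deductible; $824 goes to coinsurance; coinsurance $824 × 20% = $164.80. Patient owes $1510.80 (running OOP $2664.80).
#3 ($237): 20% coinsurance on $237 = $47.40. Cost to patient: $47.40. OOP to date $2712.20.

$47.40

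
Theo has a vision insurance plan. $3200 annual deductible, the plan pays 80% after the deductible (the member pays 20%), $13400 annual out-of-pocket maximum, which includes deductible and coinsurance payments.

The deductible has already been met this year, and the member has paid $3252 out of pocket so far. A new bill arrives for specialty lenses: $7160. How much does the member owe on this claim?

With the deductible met, the entire $7160 is subject to coinsurance.
Coinsurance: $7160 × 20% = $1432.
Year-to-date out-of-pocket becomes $3252 + $1432 = $4684, still under the $13400 maximum, so no cap applies.

$1432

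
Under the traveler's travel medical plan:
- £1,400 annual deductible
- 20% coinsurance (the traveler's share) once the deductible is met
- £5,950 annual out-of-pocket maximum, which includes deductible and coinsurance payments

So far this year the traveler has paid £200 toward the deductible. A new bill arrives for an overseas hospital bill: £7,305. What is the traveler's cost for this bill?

£200 of the £1,400 deductible is already met, leaving £1,200.
After the £1,200 deductible portion, £7,305 − £1,200 = £6,105 is subject to coinsurance.
Traveler's 20% share of £6,105 is £1,221.
So the traveler owes £1,200 + £1,221 = £2,421 before any cap.
Year-to-date out-of-pocket becomes £200 + £2,421 = £2,621, still under the £5,950 maximum, so no cap applies.

£2,421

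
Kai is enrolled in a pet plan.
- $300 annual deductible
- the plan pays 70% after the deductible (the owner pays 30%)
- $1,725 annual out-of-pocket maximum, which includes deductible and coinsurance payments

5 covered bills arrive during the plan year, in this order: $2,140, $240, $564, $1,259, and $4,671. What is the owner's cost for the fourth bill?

Claim 1 — $2,140: $300 to deductible, leaving $1,840; 30% of $1,840 = $552. Cost to owner: $852. OOP to date $852.
Claim 2 — $240: deductible met; 30% of $240 = $72. Cost to owner: $72. OOP to date $924.
Claim 3 — $564: 30% coinsurance on $564 = $169.20. Cost to owner: $169.20. OOP to date $1,093.20.
Claim 4 — $1,259: deductible met; 30% of $1,259 = $377.70. Cost to owner: $377.70. OOP to date $1,470.90.

$377.70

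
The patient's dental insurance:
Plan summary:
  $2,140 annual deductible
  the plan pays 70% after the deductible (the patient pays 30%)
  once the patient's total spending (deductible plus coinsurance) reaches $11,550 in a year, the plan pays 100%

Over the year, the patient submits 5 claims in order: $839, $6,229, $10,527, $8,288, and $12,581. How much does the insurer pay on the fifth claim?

$10,293.90

#1 ($839): entire amount goes to the deductible. Patient pays $839; OOP now $839. Insurer: $839 − $839 = $0.
#2 ($6,229): $1,301 finishes the deductible; $4,928 goes to coinsurance; coinsurance $4,928 × 30% = $1,478.40. Cost to patient: $2,779.40. OOP to date $3,618.40. Plan pays $6,229 − $2,779.40 = $3,449.60.
#3 ($10,527): deductible met; 30% of $10,527 = $3,158.10. Patient owes $3,158.10 (running OOP $6,776.50). Plan pays $10,527 − $3,158.10 = $7,368.90.
#4 ($8,288): deductible met; 30% of $8,288 = $2,486.40. Patient owes $2,486.40 (running OOP $9,262.90). Plan pays $8,288 − $2,486.40 = $5,801.60.
#5 ($12,581): deductible met; 30% of $12,581 = $3,774.30. OOP would hit $13,037.20 > $11,550, so the cap limits the patient to $11,550 − $9,262.90 = $2,287.10. Insurer: $12,581 − $2,287.10 = $10,293.90.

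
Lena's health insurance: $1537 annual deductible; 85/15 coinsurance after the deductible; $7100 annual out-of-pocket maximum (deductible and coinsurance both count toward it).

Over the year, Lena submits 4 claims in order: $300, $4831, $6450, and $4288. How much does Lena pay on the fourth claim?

$643.20

Bill 1, $300: fully absorbed by the deductible. Patient pays $300; OOP now $300.
Bill 2, $4831: $1237 to deductible, leaving $3594; 15% of $3594 = $539.10. Patient owes $1776.10 (running OOP $2076.10).
Bill 3, $6450: deductible met; 15% of $6450 = $967.50. Patient owes $967.50 (running OOP $3043.60).
Bill 4, $4288: deductible met; 15% of $4288 = $643.20. Patient pays $643.20; OOP now $3686.80.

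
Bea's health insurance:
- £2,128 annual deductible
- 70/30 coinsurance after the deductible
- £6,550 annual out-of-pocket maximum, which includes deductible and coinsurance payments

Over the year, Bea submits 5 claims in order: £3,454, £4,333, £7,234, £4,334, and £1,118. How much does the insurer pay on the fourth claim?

Claim 1 — £3,454: £2,128 to deductible, leaving £1,326; 30% of £1,326 = £397.80. Patient owes £2,525.80 (running OOP £2,525.80). Plan pays £3,454 − £2,525.80 = £928.20.
Claim 2 — £4,333: deductible already satisfied, so patient's share is 30% × £4,333 = £1,299.90. Patient pays £1,299.90; OOP now £3,825.70. Insurer: £4,333 − £1,299.90 = £3,033.10.
Claim 3 — £7,234: 30% coinsurance on £7,234 = £2,170.20. Cost to patient: £2,170.20. OOP to date £5,995.90. Plan pays £7,234 − £2,170.20 = £5,063.80.
Claim 4 — £4,334: deductible already satisfied, so patient's share is 30% × £4,334 = £1,300.20. OOP would hit £7,296.10 > £6,550, so the cap limits the patient to £6,550 − £5,995.90 = £554.10. Plan pays £4,334 − £554.10 = £3,779.90.

£3,779.90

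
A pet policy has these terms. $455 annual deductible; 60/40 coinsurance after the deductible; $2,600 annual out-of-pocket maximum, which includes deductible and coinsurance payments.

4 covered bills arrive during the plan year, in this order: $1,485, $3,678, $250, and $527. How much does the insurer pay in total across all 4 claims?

$3,340

Claim 1 ($1,485): $455 finishes the deductible; $1,030 goes to coinsurance; coinsurance $1,030 × 40% = $412. Owner owes $867 (running OOP $867). Plan pays $1,485 − $867 = $618.
Claim 2 ($3,678): deductible met; 40% of $3,678 = $1,471.20. Cost to owner: $1,471.20. OOP to date $2,338.20. Insurer: $3,678 − $1,471.20 = $2,206.80.
Claim 3 ($250): deductible already satisfied, so owner's share is 40% × $250 = $100. Cost to owner: $100. OOP to date $2,438.20. Insurer: $250 − $100 = $150.
Claim 4 ($527): deductible already satisfied, so owner's share is 40% × $527 = $210.80. That would push OOP to $2,649, over the $2,600 cap, so owner pays $2,600 − $2,438.20 = $161.80. Plan pays $527 − $161.80 = $365.20.
Insurer total = bills − owner's total = $5,940 − $2,600 = $3,340.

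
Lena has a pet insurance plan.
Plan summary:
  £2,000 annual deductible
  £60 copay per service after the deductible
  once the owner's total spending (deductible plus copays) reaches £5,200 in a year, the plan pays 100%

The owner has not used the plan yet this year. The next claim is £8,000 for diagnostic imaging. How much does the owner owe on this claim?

Deductible not yet touched, so the first £2,000 of the bill goes to the deductible.
After the £2,000 deductible portion, £8,000 − £2,000 = £6,000 is subject to the copay.
Copay on this service: £60.
So the owner owes £2,000 + £60 = £2,060 before any cap.
Year-to-date out-of-pocket becomes £0 + £2,060 = £2,060, still under the £5,200 maximum, so no cap applies.

£2,060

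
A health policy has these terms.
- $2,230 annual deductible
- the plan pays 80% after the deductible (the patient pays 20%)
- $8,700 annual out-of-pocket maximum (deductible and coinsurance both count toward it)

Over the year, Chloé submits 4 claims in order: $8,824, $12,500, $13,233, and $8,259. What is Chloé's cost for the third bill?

$2,646.60

Claim 1 — $8,824: $2,230 to deductible, leaving $6,594; patient's 20% is $1,318.80. Patient owes $3,548.80 (running OOP $3,548.80).
Claim 2 — $12,500: deductible met; 20% of $12,500 = $2,500. Patient owes $2,500 (running OOP $6,048.80).
Claim 3 — $13,233: deductible already satisfied, so patient's share is 20% × $13,233 = $2,646.60. Patient owes $2,646.60 (running OOP $8,695.40).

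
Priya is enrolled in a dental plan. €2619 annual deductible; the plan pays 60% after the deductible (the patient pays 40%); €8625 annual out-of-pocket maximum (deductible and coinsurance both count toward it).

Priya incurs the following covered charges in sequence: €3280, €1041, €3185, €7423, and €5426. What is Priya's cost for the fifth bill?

€1082

Claim 1 — €3280: deductible takes €2619, €661 remains; coinsurance €661 × 40% = €264.40. Patient owes €2883.40 (running OOP €2883.40).
Claim 2 — €1041: deductible met; 40% of €1041 = €416.40. Patient pays €416.40; OOP now €3299.80.
Claim 3 — €3185: 40% coinsurance on €3185 = €1274. Cost to patient: €1274. OOP to date €4573.80.
Claim 4 — €7423: deductible already satisfied, so patient's share is 40% × €7423 = €2969.20. Patient owes €2969.20 (running OOP €7543).
Claim 5 — €5426: deductible met; 40% of €5426 = €2170.40. Adding that to €7543 gives €9713.40, past the €8625 cap; patient pays only €8625 − €7543 = €1082.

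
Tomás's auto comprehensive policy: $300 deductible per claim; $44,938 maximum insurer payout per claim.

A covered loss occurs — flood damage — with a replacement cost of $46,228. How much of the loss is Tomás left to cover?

After the deductible, $46,228 − $300 = $45,928 remains.
$45,928 exceeds the $44,938 limit, so the insurer pays the limit: $44,938.
Out of pocket: $46,228 − $44,938 = $1,290.

$1,290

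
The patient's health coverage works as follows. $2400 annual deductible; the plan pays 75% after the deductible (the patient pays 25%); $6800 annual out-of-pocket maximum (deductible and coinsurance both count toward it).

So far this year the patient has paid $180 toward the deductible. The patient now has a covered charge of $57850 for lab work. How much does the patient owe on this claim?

Remaining deductible: $2400 − $180 = $2220.
After the $2220 deductible portion, $57850 − $2220 = $55630 is subject to coinsurance.
Patient's 25% share of $55630 is $13907.50.
So the patient owes $2220 + $13907.50 = $16127.50 before any cap.
That would bring total out-of-pocket to $16307.50, past the $6800 cap. The patient is capped at $6800 − $180 = $6620 on this claim.

$6620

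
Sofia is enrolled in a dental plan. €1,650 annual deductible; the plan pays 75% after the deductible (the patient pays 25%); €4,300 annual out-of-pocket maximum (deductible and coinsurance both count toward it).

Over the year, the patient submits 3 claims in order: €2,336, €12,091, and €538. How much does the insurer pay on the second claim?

Claim 1 — €2,336: €1,650 finishes the deductible; €686 goes to coinsurance; coinsurance €686 × 25% = €171.50. Patient pays €1,821.50; OOP now €1,821.50. Insurer: €2,336 − €1,821.50 = €514.50.
Claim 2 — €12,091: deductible met; 25% of €12,091 = €3,022.75. OOP would hit €4,844.25 > €4,300, so the cap limits the patient to €4,300 − €1,821.50 = €2,478.50. Insurer: €12,091 − €2,478.50 = €9,612.50.

€9,612.50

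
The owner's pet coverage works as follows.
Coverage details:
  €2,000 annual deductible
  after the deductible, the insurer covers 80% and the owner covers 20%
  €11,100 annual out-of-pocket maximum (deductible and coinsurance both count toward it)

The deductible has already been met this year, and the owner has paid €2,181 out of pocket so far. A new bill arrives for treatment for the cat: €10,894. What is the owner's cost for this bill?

With the deductible met, the entire €10,894 is subject to coinsurance.
Coinsurance: €10,894 × 20% = €2,178.80.
Total out-of-pocket so far would be €2,181 + €2,178.80 = €4,359.80, below the €11,100 cap — no reduction.

€2,178.80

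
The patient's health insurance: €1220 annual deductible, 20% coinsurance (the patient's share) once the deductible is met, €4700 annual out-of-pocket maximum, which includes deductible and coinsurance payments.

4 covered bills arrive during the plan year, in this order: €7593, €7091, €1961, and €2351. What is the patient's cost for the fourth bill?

€395

Claim 1 — €7593: €1220 to deductible, leaving €6373; coinsurance €6373 × 20% = €1274.60. Cost to patient: €2494.60. OOP to date €2494.60.
Claim 2 — €7091: 20% coinsurance on €7091 = €1418.20. Cost to patient: €1418.20. OOP to date €3912.80.
Claim 3 — €1961: deductible already satisfied, so patient's share is 20% × €1961 = €392.20. Patient owes €392.20 (running OOP €4305).
Claim 4 — €2351: 20% coinsurance on €2351 = €470.20. That would push OOP to €4775.20, over the €4700 cap, so patient pays €4700 − €4305 = €395.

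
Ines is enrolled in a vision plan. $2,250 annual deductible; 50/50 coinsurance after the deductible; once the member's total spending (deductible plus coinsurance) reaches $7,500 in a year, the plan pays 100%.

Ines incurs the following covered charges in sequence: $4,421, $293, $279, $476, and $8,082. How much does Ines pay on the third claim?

$139.50

#1 ($4,421): $2,250 to deductible, leaving $2,171; member's 50% is $1,085.50. Member owes $3,335.50 (running OOP $3,335.50).
#2 ($293): 50% coinsurance on $293 = $146.50. Member pays $146.50; OOP now $3,482.
#3 ($279): 50% coinsurance on $279 = $139.50. Member owes $139.50 (running OOP $3,621.50).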